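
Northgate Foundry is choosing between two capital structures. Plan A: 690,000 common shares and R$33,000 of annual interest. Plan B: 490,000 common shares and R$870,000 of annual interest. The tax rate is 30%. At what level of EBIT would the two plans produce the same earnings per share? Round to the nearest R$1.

R$2,920,650

Set EPS_A = EPS_B: (EBIT − R$33,000)(1 − 0.30) ÷ 690,000 = (EBIT − R$870,000)(1 − 0.30) ÷ 490,000.
The (1 − t) factor cancels: (EBIT − 33,000) × 490,000 = (EBIT − 870,000) × 690,000.
EBIT × (690,000 − 490,000) = 870,000 × 690,000 − 33,000 × 490,000 = 584,130,000,000, so EBIT = 584,130,000,000 ÷ 200,000 = 2,920,650.00.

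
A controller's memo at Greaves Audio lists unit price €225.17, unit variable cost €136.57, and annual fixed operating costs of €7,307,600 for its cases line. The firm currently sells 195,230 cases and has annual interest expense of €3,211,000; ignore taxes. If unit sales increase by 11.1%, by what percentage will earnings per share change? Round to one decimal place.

+28.3%

Contribution at this volume is 195,230 × €88.60 = €17,297,378.00.
EBIT = €17,297,378.00 − €7,307,600 = €9,989,778.00.
After interest of €3,211,000.00, pre-tax earnings = €6,778,778.00.
Degree of combined leverage = contribution ÷ (EBIT − I) = €17,297,378.00 ÷ €6,778,778.00 = 2.5517.
EPS therefore changes by 2.5517 × (+11.1%) = +28.3%.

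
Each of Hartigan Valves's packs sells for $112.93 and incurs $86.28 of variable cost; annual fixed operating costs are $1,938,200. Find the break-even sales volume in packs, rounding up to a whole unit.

72,728 packs

Unit CM = price − variable cost = $112.93 − $86.28 = $26.65.
Units to break even: $1,938,200 ÷ $26.65 = 72,727.95, rounded up to 72,728.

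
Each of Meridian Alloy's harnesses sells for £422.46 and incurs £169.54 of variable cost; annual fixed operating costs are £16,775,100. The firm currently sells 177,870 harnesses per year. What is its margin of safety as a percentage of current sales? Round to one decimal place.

62.7%

Unit CM = price − variable cost = £422.46 − £169.54 = £252.92. Break-even units = £16,775,100 ÷ £252.92 = 66,325.72; break-even revenue = 66,325.72 × £422.46 = £28,019,961.83.
Actual sales revenue = 177,870 × £422.46 = £75,142,960.20.
Margin of safety = (£75,142,960.20 − £28,019,961.83) ÷ £75,142,960.20 = 62.7%.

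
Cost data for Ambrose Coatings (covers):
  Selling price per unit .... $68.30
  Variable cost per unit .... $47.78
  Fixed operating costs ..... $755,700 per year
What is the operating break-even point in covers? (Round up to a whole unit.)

36,828 covers

Unit CM = price − variable cost = $68.30 − $47.78 = $20.52.
Break-even volume = fixed costs ÷ CM per unit = $755,700 ÷ $20.52 = 36,827.49, so 36,828 covers.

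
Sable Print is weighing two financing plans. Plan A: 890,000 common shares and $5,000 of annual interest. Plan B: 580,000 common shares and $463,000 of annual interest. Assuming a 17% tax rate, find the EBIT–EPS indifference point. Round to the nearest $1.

$1,319,903

At indifference, (EBIT − 5,000)(1 − t)/890,000 = (EBIT − 463,000)(1 − t)/580,000.
Cancelling (1 − t) and cross-multiplying: 580,000·(EBIT − 5,000) = 890,000·(EBIT − 463,000).
EBIT × (890,000 − 580,000) = 463,000 × 890,000 − 5,000 × 580,000 = 409,170,000,000, so EBIT = 409,170,000,000 ÷ 310,000 = 1,319,903.23.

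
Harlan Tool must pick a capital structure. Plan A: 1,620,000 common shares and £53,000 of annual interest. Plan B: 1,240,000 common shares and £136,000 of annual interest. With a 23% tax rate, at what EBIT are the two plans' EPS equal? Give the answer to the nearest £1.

At indifference, (EBIT − 53,000)(1 − t)/1,620,000 = (EBIT − 136,000)(1 − t)/1,240,000.
Cancelling (1 − t) and cross-multiplying: 1,240,000·(EBIT − 53,000) = 1,620,000·(EBIT − 136,000).
EBIT × (1,620,000 − 1,240,000) = 136,000 × 1,620,000 − 53,000 × 1,240,000 = 154,600,000,000, so EBIT = 154,600,000,000 ÷ 380,000 = 406,842.11.

£406,842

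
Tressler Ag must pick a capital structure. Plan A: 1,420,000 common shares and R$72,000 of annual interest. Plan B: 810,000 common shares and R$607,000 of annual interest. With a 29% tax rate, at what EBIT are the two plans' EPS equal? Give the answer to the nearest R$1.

R$1,317,410

At indifference, (EBIT − 72,000)(1 − t)/1,420,000 = (EBIT − 607,000)(1 − t)/810,000.
The (1 − t) factor cancels: (EBIT − 72,000) × 810,000 = (EBIT − 607,000) × 1,420,000.
EBIT × (1,420,000 − 810,000) = 607,000 × 1,420,000 − 72,000 × 810,000 = 803,620,000,000, so EBIT = 803,620,000,000 ÷ 610,000 = 1,317,409.84.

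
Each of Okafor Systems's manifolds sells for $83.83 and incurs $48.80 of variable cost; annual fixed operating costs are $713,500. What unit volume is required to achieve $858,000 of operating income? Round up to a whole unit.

44,862 manifolds

Each unit contributes $83.83 − $48.80 = $35.03.
Need Q such that Q × $35.03 − $713,500 = $858,000, i.e. Q = $1,571,500 / $35.03 = 44,861.55 → 44,862.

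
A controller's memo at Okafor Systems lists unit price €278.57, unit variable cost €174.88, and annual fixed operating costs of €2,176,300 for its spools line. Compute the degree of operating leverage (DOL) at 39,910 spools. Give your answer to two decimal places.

2.11

Total contribution margin = 39,910 × €103.69 = €4,138,267.90.
Operating income = contribution − fixed costs = €4,138,267.90 − €2,176,300 = €1,961,967.90.
Degree of operating leverage = €4,138,267.90 / €1,961,967.90 = 2.1092.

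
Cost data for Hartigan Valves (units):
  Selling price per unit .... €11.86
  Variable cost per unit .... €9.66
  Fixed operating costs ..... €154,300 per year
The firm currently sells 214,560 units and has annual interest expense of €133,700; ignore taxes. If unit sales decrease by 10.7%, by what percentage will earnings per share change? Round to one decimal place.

Total contribution margin = 214,560 × €2.20 = €472,032.00.
Operating income = contribution − fixed costs = €472,032.00 − €154,300 = €317,732.00.
After interest of €133,700.00, pre-tax earnings = €184,032.00.
Degree of combined leverage = contribution ÷ (EBIT − I) = €472,032.00 ÷ €184,032.00 = 2.5649.
EPS therefore changes by 2.5649 × (-10.7%) = -27.4%.

-27.4%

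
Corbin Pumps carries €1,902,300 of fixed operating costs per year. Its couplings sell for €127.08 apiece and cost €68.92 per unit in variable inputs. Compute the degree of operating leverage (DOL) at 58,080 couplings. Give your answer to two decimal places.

Total contribution margin = 58,080 × €58.16 = €3,377,932.80.
Operating income = contribution − fixed costs = €3,377,932.80 − €1,902,300 = €1,475,632.80.
Degree of operating leverage = €3,377,932.80 / €1,475,632.80 = 2.2891.

2.29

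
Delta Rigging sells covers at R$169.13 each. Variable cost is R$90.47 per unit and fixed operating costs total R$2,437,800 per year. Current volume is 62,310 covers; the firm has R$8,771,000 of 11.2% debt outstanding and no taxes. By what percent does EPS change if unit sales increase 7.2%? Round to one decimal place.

Contribution at this volume is 62,310 × R$78.66 = R$4,901,304.60.
Subtracting fixed costs: EBIT = R$4,901,304.60 − R$2,437,800 = R$2,463,504.60.
After interest of R$982,352.00, pre-tax earnings = R$1,481,152.60.
Degree of combined leverage = contribution ÷ (EBIT − I) = R$4,901,304.60 ÷ R$1,481,152.60 = 3.3091.
%ΔEPS = DCL × %ΔSales = 3.3091 × +7.2% = +23.8%.

+23.8%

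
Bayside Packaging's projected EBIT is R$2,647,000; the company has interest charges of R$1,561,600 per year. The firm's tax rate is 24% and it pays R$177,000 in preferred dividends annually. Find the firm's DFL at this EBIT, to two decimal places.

Annual interest charges come to R$1,561,600.00.
Preferred dividends grossed up pre-tax: R$177,000 / (1 − 0.24) = R$232,894.74.
DFL = EBIT ÷ [EBIT − I − D_p/(1−t)] = R$2,647,000 ÷ [R$2,647,000 − R$1,561,600.00 − R$232,894.74] = R$2,647,000 ÷ R$852,505.26 = 3.1050.

3.10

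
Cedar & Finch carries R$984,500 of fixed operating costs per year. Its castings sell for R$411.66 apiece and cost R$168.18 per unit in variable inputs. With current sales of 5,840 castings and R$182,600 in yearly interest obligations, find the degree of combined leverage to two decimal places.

Total contribution margin = 5,840 × R$243.48 = R$1,421,923.20.
Operating income = contribution − fixed costs = R$1,421,923.20 − R$984,500 = R$437,423.20. Interest = R$182,600.00, so EBIT − I = R$254,823.20.
DCL = contribution ÷ (EBIT − I) = R$1,421,923.20 ÷ R$254,823.20 = 5.5800.

5.58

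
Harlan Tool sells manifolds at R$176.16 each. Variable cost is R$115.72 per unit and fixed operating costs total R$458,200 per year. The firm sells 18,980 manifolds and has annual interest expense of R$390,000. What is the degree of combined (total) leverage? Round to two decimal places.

3.84

At 18,980 units, contribution = 18,980 × R$60.44 = R$1,147,151.20.
Operating income = contribution − fixed costs = R$1,147,151.20 − R$458,200 = R$688,951.20. Interest = R$390,000.00, so EBIT − I = R$298,951.20.
Degree of total leverage = total CM / (EBIT − interest) = R$1,147,151.20 / R$298,951.20 = 3.8373.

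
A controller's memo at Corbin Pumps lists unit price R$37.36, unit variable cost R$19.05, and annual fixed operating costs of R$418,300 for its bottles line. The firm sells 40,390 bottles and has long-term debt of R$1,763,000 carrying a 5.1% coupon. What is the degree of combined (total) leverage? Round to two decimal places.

Total contribution margin = 40,390 × R$18.31 = R$739,540.90.
Subtracting fixed costs: EBIT = R$739,540.90 − R$418,300 = R$321,240.90. Interest = R$89,913.00, so EBIT − I = R$231,327.90.
DCL = contribution ÷ (EBIT − I) = R$739,540.90 ÷ R$231,327.90 = 3.1969.

3.20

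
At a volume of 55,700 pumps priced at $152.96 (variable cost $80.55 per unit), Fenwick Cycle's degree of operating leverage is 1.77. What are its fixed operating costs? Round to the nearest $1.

$1,754,572

Total contribution margin = 55,700 × $72.41 = $4,033,237.00.
Since DOL = CM ÷ EBIT, EBIT = $4,033,237.00 ÷ 1.77 = $2,278,664.97.
Fixed costs = CM − EBIT = $4,033,237.00 − $2,278,664.97 = $1,754,572.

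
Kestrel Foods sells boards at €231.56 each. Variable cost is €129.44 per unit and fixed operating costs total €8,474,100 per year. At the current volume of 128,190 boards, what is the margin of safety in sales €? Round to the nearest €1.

€10,468,414

Each unit contributes €231.56 − €129.44 = €102.12. Break-even units = €8,474,100 ÷ €102.12 = 82,981.79; break-even revenue = 82,981.79 × €231.56 = €19,215,262.40.
Current sales = 128,190 × €231.56 = €29,683,676.40.
Margin of safety = €29,683,676.40 − €19,215,262.40 = €10,468,414.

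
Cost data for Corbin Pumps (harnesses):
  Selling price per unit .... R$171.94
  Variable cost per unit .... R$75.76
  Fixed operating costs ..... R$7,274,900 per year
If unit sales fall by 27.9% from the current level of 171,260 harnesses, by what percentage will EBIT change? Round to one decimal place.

Total contribution margin = 171,260 × R$96.18 = R$16,471,786.80.
Operating income = contribution − fixed costs = R$16,471,786.80 − R$7,274,900 = R$9,196,886.80.
So DOL = total CM / EBIT = R$16,471,786.80 / R$9,196,886.80 = 1.7910.
Operating income changes by 1.7910 × -27.9% = -50.0%.

-50.0%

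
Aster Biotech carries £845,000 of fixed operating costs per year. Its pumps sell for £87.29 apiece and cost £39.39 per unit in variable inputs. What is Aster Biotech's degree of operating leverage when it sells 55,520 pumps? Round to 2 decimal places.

Total contribution margin = 55,520 × £47.90 = £2,659,408.00.
Operating income = contribution − fixed costs = £2,659,408.00 − £845,000 = £1,814,408.00.
Degree of operating leverage = £2,659,408.00 / £1,814,408.00 = 1.4657.

1.47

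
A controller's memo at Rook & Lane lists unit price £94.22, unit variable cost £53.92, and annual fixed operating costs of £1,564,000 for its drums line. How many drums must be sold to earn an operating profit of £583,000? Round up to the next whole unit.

Each unit contributes £94.22 − £53.92 = £40.30.
Units = (FC + target) / CM = (£1,564,000 + £583,000) / £40.30 = 53,275.43, so 53,276 drums.

53,276 drums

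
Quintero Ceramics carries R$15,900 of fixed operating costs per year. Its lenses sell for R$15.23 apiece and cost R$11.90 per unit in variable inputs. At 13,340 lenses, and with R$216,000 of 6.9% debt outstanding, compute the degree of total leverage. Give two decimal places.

3.26

Total contribution margin = 13,340 × R$3.33 = R$44,422.20.
Subtracting fixed costs: EBIT = R$44,422.20 − R$15,900 = R$28,522.20. Interest = R$14,904.00, so EBIT − I = R$13,618.20.
DCL = contribution ÷ (EBIT − I) = R$44,422.20 ÷ R$13,618.20 = 3.2620.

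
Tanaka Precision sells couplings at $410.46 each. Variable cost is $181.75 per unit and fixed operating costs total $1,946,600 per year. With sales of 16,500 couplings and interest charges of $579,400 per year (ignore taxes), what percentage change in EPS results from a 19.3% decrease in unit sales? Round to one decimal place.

At 16,500 units, contribution = 16,500 × $228.71 = $3,773,715.00.
EBIT = $3,773,715.00 − $1,946,600 = $1,827,115.00.
Interest = $579,400.00, so EBIT − I = $1,247,715.00.
DCL = total CM / (EBIT − I) = $3,773,715.00 / $1,247,715.00 = 3.0245.
%ΔEPS = DCL × %ΔSales = 3.0245 × -19.3% = -58.4%.

-58.4%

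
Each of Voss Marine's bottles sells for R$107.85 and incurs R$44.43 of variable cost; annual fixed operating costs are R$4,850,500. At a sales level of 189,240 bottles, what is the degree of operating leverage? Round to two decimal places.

Total contribution margin = 189,240 × R$63.42 = R$12,001,600.80.
Operating income = contribution − fixed costs = R$12,001,600.80 − R$4,850,500 = R$7,151,100.80.
So DOL = total CM / EBIT = R$12,001,600.80 / R$7,151,100.80 = 1.6783.

1.68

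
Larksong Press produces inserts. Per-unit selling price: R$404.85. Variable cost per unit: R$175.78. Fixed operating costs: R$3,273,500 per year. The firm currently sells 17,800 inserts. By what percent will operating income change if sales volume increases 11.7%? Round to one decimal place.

Contribution at this volume is 17,800 × R$229.07 = R$4,077,446.00.
EBIT = R$4,077,446.00 − R$3,273,500 = R$803,946.00.
So DOL = total CM / EBIT = R$4,077,446.00 / R$803,946.00 = 5.0718.
So EBIT moves 5.0718 × (+11.7%) = +59.3%.

+59.3%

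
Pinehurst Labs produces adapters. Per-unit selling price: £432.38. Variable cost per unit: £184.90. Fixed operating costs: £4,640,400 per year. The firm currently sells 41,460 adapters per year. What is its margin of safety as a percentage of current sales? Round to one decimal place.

54.8%

Each unit contributes £432.38 − £184.90 = £247.48. Break-even units = £4,640,400 ÷ £247.48 = 18,750.61; break-even revenue = 18,750.61 × £432.38 = £8,107,387.07.
Actual sales revenue = 41,460 × £432.38 = £17,926,474.80.
Margin of safety = (£17,926,474.80 − £8,107,387.07) ÷ £17,926,474.80 = 54.8%.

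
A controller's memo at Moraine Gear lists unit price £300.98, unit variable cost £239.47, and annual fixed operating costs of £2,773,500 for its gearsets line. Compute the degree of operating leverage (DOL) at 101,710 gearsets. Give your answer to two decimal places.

1.80

Contribution at this volume is 101,710 × £61.51 = £6,256,182.10.
Subtracting fixed costs: EBIT = £6,256,182.10 − £2,773,500 = £3,482,682.10.
Degree of operating leverage = £6,256,182.10 / £3,482,682.10 = 1.7964.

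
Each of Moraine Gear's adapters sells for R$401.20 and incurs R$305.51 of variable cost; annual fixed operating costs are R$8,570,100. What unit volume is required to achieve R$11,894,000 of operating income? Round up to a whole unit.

Each unit contributes R$401.20 − R$305.51 = R$95.69.
Units = (FC + target) / CM = (R$8,570,100 + R$11,894,000) / R$95.69 = 213,858.29, so 213,859 adapters.

213,859 adapters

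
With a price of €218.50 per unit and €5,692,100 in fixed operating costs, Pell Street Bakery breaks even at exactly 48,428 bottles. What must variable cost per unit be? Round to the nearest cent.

€100.96

At break-even, FC = Q × (P − VC), so P − VC = €5,692,100 ÷ 48,428 = €117.5374.
Hence VC = price − CM = €218.50 − €117.5374 = €100.96.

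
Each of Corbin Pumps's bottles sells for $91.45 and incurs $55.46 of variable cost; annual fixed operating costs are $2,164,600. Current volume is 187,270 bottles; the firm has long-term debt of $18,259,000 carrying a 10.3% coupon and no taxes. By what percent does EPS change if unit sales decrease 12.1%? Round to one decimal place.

-30.3%

Total contribution margin = 187,270 × $35.99 = $6,739,847.30.
Subtracting fixed costs: EBIT = $6,739,847.30 − $2,164,600 = $4,575,247.30.
After interest of $1,880,677.00, pre-tax earnings = $2,694,570.30.
DCL = total CM / (EBIT − I) = $6,739,847.30 / $2,694,570.30 = 2.5013.
EPS therefore changes by 2.5013 × (-12.1%) = -30.3%.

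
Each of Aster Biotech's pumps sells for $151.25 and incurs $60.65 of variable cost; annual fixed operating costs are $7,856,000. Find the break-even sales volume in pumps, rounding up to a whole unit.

86,711 pumps

Each unit contributes $151.25 − $60.65 = $90.60.
Break-even Q = $7,856,000 / $90.60 = 86,710.82 → 86,711 pumps.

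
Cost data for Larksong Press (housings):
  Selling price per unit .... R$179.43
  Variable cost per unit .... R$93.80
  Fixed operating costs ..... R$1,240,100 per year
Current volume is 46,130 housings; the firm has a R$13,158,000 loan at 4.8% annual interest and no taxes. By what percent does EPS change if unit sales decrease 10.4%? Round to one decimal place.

At 46,130 units, contribution = 46,130 × R$85.63 = R$3,950,111.90.
Operating income = contribution − fixed costs = R$3,950,111.90 − R$1,240,100 = R$2,710,011.90.
Interest = R$631,584.00, so EBIT − I = R$2,078,427.90.
DCL = total CM / (EBIT − I) = R$3,950,111.90 / R$2,078,427.90 = 1.9005.
%ΔEPS = DCL × %ΔSales = 1.9005 × -10.4% = -19.8%.

-19.8%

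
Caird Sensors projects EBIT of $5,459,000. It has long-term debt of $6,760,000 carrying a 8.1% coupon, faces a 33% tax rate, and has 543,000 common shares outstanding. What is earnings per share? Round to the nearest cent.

$6.06

Interest = $547,560.00, so EBT = $5,459,000 − $547,560.00 = $4,911,440.00.
After tax at 33%: net income = $4,911,440.00 × 0.67 = $3,290,664.80.
Per share: $3,290,664.80 / 543,000 shares = $6.06.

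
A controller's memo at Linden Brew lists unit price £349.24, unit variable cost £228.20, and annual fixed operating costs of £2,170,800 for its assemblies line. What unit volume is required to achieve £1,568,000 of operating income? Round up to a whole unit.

Each unit contributes £349.24 − £228.20 = £121.04.
Need Q such that Q × £121.04 − £2,170,800 = £1,568,000, i.e. Q = £3,738,800 / £121.04 = 30,888.96 → 30,889.

30,889 assemblies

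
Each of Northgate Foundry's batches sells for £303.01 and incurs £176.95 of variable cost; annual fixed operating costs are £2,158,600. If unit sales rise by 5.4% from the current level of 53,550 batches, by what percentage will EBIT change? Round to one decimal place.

Contribution at this volume is 53,550 × £126.06 = £6,750,513.00.
Subtracting fixed costs: EBIT = £6,750,513.00 − £2,158,600 = £4,591,913.00.
So DOL = total CM / EBIT = £6,750,513.00 / £4,591,913.00 = 1.4701.
So EBIT moves 1.4701 × (+5.4%) = +7.9%.

+7.9%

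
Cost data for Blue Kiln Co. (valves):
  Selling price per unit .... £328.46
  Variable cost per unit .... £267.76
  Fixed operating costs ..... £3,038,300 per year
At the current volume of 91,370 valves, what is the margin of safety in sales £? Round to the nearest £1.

Each unit contributes £328.46 − £267.76 = £60.70. Break-even units = £3,038,300 ÷ £60.70 = 50,054.37; break-even revenue = 50,054.37 × £328.46 = £16,440,856.97.
Actual sales revenue = 91,370 × £328.46 = £30,011,390.20.
Margin of safety = £30,011,390.20 − £16,440,856.97 = £13,570,533.

£13,570,533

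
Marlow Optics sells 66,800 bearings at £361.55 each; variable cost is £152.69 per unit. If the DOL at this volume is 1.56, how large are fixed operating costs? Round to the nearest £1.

Total contribution margin = 66,800 × £208.86 = £13,951,848.00.
DOL = contribution / EBIT, so EBIT = £13,951,848.00 / 1.56 = £8,943,492.31.
And FC = contribution − EBIT = £13,951,848.00 − £8,943,492.31 = £5,008,356.

£5,008,356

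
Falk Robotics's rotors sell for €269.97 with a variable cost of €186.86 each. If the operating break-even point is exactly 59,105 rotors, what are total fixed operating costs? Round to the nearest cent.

Each unit contributes €269.97 − €186.86 = €83.11.
Since BE = FC / CM, FC = 59,105 × €83.11 = €4,912,216.55.

€4,912,216.55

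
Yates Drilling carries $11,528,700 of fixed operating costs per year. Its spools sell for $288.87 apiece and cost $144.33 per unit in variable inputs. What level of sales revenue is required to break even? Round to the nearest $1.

$23,040,650

Contribution margin per unit = $288.87 − $144.33 = $144.54, a CM ratio of $144.54 ÷ $288.87 = 0.5004.
Break-even sales = FC ÷ CM ratio = $11,528,700 × $288.87 / $144.54 = $23,040,650.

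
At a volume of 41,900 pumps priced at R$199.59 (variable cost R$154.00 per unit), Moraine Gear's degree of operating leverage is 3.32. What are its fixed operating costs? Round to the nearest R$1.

Contribution at this volume is 41,900 × R$45.59 = R$1,910,221.00.
DOL = contribution / EBIT, so EBIT = R$1,910,221.00 / 3.32 = R$575,367.77.
Fixed costs = CM − EBIT = R$1,910,221.00 − R$575,367.77 = R$1,334,853.

R$1,334,853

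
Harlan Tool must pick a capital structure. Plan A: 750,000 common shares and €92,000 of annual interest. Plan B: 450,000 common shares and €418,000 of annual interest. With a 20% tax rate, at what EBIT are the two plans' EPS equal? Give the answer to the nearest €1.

€907,000

At indifference, (EBIT − 92,000)(1 − t)/750,000 = (EBIT − 418,000)(1 − t)/450,000.
Cancelling (1 − t) and cross-multiplying: 450,000·(EBIT − 92,000) = 750,000·(EBIT − 418,000).
EBIT × (750,000 − 450,000) = 418,000 × 750,000 − 92,000 × 450,000 = 272,100,000,000, so EBIT = 272,100,000,000 ÷ 300,000 = 907,000.00.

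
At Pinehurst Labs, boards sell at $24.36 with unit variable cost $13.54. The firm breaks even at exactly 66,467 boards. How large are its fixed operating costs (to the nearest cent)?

Each unit contributes $24.36 − $13.54 = $10.82.
Since BE = FC / CM, FC = 66,467 × $10.82 = $719,172.94.

$719,172.94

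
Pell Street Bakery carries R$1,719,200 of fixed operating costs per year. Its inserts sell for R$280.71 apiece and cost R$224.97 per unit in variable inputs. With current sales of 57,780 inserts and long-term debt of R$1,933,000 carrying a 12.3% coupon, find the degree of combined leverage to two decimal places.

Total contribution margin = 57,780 × R$55.74 = R$3,220,657.20.
EBIT = R$3,220,657.20 − R$1,719,200 = R$1,501,457.20. Interest = R$237,759.00.
DOL = R$3,220,657.20 ÷ R$1,501,457.20 = 2.1450; DFL = R$1,501,457.20 ÷ R$1,263,698.20 = 1.1881.
DCL = DOL × DFL = 2.1450 × 1.1881 = 2.5485.

2.55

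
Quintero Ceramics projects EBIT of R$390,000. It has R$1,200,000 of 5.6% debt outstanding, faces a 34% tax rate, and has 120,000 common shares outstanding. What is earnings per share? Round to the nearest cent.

Pre-tax income = R$390,000 − R$67,200.00 = R$322,800.00.
After tax at 34%: net income = R$322,800.00 × 0.66 = R$213,048.00.
EPS = R$213,048.00 ÷ 120,000 = R$1.78.

R$1.78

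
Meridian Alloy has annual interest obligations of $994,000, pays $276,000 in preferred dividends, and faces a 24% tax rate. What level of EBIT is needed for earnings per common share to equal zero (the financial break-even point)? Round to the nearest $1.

$1,357,158

Preferred dividends are paid after tax, so their pre-tax equivalent is $276,000 ÷ (1 − 0.24) = $363,157.89.
Financial break-even EBIT = interest + D_p ÷ (1 − t) = $994,000 + $363,157.89 = $1,357,157.89.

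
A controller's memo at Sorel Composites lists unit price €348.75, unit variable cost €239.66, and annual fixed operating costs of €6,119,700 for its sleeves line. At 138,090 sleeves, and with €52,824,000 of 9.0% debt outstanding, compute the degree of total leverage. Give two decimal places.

At 138,090 units, contribution = 138,090 × €109.09 = €15,064,238.10.
Operating income = contribution − fixed costs = €15,064,238.10 − €6,119,700 = €8,944,538.10. Interest = €4,754,160.00.
DOL = €15,064,238.10 ÷ €8,944,538.10 = 1.6842; DFL = €8,944,538.10 ÷ €4,190,378.10 = 2.1345.
DCL = DOL × DFL = 1.6842 × 2.1345 = 3.5949.

3.59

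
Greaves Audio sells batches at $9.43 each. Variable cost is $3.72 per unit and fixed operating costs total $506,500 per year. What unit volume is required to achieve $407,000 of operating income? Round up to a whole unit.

Each unit contributes $9.43 − $3.72 = $5.71.
Need Q such that Q × $5.71 − $506,500 = $407,000, i.e. Q = $913,500 / $5.71 = 159,982.49 → 159,983.

159,983 batches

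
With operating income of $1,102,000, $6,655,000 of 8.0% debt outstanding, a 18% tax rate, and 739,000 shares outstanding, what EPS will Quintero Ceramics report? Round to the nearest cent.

Pre-tax income = $1,102,000 − $532,400.00 = $569,600.00.
After tax at 18%: net income = $569,600.00 × 0.82 = $467,072.00.
EPS = $467,072.00 ÷ 739,000 = $0.63.

$0.63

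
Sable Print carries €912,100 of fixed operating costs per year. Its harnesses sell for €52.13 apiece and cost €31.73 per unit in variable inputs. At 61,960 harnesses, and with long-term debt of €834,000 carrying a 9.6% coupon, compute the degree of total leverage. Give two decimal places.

4.65

Total contribution margin = 61,960 × €20.40 = €1,263,984.00.
Subtracting fixed costs: EBIT = €1,263,984.00 − €912,100 = €351,884.00. Interest = €80,064.00.
DOL = €1,263,984.00 ÷ €351,884.00 = 3.5920; DFL = €351,884.00 ÷ €271,820.00 = 1.2945.
DCL = DOL × DFL = 3.5920 × 1.2945 = 4.6498.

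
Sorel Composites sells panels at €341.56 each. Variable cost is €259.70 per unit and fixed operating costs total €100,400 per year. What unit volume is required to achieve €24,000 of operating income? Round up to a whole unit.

Contribution margin per unit = €341.56 − €259.70 = €81.86.
Need Q such that Q × €81.86 − €100,400 = €24,000, i.e. Q = €124,400 / €81.86 = 1,519.67 → 1,520.

1,520 panels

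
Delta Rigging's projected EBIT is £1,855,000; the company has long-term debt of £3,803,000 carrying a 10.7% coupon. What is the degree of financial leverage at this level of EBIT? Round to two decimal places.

Interest = £406,921.00.
Degree of financial leverage = EBIT / (EBIT − interest) = £1,855,000 / £1,448,079.00 = 1.2810.

1.28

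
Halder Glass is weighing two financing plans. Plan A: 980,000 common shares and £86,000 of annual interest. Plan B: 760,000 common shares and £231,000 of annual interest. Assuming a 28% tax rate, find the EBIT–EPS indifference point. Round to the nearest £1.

At indifference, (EBIT − 86,000)(1 − t)/980,000 = (EBIT − 231,000)(1 − t)/760,000.
Cancelling (1 − t) and cross-multiplying: 760,000·(EBIT − 86,000) = 980,000·(EBIT − 231,000).
EBIT × (980,000 − 760,000) = 231,000 × 980,000 − 86,000 × 760,000 = 161,020,000,000, so EBIT = 161,020,000,000 ÷ 220,000 = 731,909.09.

£731,909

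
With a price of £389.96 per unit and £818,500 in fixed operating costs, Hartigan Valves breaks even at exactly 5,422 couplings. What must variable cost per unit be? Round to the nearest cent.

At break-even, FC = Q × (P − VC), so P − VC = £818,500 ÷ 5,422 = £150.9591.
Hence VC = price − CM = £389.96 − £150.9591 = £239.00.

£239.00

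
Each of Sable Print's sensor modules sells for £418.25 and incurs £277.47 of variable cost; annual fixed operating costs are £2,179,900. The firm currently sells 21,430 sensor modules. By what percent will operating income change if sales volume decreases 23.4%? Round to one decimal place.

-84.3%

At 21,430 units, contribution = 21,430 × £140.78 = £3,016,915.40.
Operating income = contribution − fixed costs = £3,016,915.40 − £2,179,900 = £837,015.40.
DOL = contribution ÷ EBIT = £3,016,915.40 ÷ £837,015.40 = 3.6044.
%ΔEBIT = DOL × %ΔSales = 3.6044 × -23.4% = -84.3%.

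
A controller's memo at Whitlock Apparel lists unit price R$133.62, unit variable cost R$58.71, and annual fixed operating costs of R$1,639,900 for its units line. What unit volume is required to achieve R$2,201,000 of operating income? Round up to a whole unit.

Unit CM = price − variable cost = R$133.62 − R$58.71 = R$74.91.
Required volume = (fixed costs + target profit) ÷ CM = (R$1,639,900 + R$2,201,000) ÷ R$74.91 = 51,273.53, so 51,274 units.

51,274 units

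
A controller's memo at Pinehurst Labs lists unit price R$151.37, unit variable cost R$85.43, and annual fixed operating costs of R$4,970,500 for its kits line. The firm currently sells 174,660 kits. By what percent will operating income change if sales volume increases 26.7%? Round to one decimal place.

+47.0%

At 174,660 units, contribution = 174,660 × R$65.94 = R$11,517,080.40.
EBIT = R$11,517,080.40 − R$4,970,500 = R$6,546,580.40.
DOL = contribution ÷ EBIT = R$11,517,080.40 ÷ R$6,546,580.40 = 1.7593.
%ΔEBIT = DOL × %ΔSales = 1.7593 × +26.7% = +47.0%.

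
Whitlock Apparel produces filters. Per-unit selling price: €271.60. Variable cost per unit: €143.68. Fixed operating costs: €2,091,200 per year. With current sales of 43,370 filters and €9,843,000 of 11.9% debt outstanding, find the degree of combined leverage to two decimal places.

2.43

Contribution at this volume is 43,370 × €127.92 = €5,547,890.40.
EBIT = €5,547,890.40 − €2,091,200 = €3,456,690.40. Interest = €1,171,317.00, so EBIT − I = €2,285,373.40.
DCL = contribution ÷ (EBIT − I) = €5,547,890.40 ÷ €2,285,373.40 = 2.4276.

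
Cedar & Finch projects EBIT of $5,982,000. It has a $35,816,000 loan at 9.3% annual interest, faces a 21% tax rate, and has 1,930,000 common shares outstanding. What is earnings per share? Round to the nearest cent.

Pre-tax income = $5,982,000 − $3,330,888.00 = $2,651,112.00.
Net income = $2,651,112.00 × (1 − 0.21) = $2,094,378.48.
Per share: $2,094,378.48 / 1,930,000 shares = $1.09.

$1.09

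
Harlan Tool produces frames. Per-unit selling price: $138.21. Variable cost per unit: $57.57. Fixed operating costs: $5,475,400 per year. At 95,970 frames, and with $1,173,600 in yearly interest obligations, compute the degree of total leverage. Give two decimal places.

At 95,970 units, contribution = 95,970 × $80.64 = $7,739,020.80.
Operating income = contribution − fixed costs = $7,739,020.80 − $5,475,400 = $2,263,620.80. Interest = $1,173,600.00.
DOL = $7,739,020.80 ÷ $2,263,620.80 = 3.4189; DFL = $2,263,620.80 ÷ $1,090,020.80 = 2.0767.
Combined leverage = 3.4189 × 2.0767 = 7.1000.

7.10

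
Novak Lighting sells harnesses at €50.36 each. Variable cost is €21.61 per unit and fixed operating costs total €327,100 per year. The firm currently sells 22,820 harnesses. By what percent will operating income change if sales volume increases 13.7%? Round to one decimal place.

At 22,820 units, contribution = 22,820 × €28.75 = €656,075.00.
Operating income = contribution − fixed costs = €656,075.00 − €327,100 = €328,975.00.
So DOL = total CM / EBIT = €656,075.00 / €328,975.00 = 1.9943.
Operating income changes by 1.9943 × +13.7% = +27.3%.

+27.3%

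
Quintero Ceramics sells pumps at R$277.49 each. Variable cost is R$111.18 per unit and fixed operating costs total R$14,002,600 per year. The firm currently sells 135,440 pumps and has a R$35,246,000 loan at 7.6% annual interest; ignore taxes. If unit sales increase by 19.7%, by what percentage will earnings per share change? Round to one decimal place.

Total contribution margin = 135,440 × R$166.31 = R$22,525,026.40.
Operating income = contribution − fixed costs = R$22,525,026.40 − R$14,002,600 = R$8,522,426.40.
After interest of R$2,678,696.00, pre-tax earnings = R$5,843,730.40.
DCL = total CM / (EBIT − I) = R$22,525,026.40 / R$5,843,730.40 = 3.8546.
%ΔEPS = DCL × %ΔSales = 3.8546 × +19.7% = +75.9%.

+75.9%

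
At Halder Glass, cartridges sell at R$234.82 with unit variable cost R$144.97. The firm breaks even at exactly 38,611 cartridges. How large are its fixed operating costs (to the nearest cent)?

Each unit contributes R$234.82 − R$144.97 = R$89.85.
Since BE = FC / CM, FC = 38,611 × R$89.85 = R$3,469,198.35.

R$3,469,198.35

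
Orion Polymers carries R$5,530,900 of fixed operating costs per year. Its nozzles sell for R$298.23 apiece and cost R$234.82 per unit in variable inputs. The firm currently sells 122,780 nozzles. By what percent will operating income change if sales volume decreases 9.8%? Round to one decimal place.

-33.8%

At 122,780 units, contribution = 122,780 × R$63.41 = R$7,785,479.80.
Subtracting fixed costs: EBIT = R$7,785,479.80 − R$5,530,900 = R$2,254,579.80.
So DOL = total CM / EBIT = R$7,785,479.80 / R$2,254,579.80 = 3.4532.
Operating income changes by 3.4532 × -9.8% = -33.8%.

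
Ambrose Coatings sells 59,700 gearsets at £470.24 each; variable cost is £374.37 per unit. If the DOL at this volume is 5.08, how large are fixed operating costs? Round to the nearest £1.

£4,596,778

Contribution at this volume is 59,700 × £95.87 = £5,723,439.00.
Since DOL = CM ÷ EBIT, EBIT = £5,723,439.00 ÷ 5.08 = £1,126,661.22.
Fixed costs = CM − EBIT = £5,723,439.00 − £1,126,661.22 = £4,596,778.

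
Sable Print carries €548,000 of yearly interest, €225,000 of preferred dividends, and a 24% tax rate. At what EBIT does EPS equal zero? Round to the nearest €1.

€844,053

Grossing the preferred dividend up to pre-tax terms: €225,000 / (1 − 0.24) = €296,052.63.
EPS = 0 when EBIT covers interest plus the pre-tax preferred burden: €548,000 + €296,052.63 = €844,052.63.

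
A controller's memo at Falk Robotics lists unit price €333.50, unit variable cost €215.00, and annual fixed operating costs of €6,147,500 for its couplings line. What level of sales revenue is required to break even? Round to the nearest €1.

€17,301,192

CM per unit = €333.50 − €215.00 = €118.50; CM ratio = €118.50 / €333.50 = 0.3553.
Break-even revenue = fixed costs × price ÷ CM = €6,147,500 × €333.50 ÷ €118.50 = €17,301,192.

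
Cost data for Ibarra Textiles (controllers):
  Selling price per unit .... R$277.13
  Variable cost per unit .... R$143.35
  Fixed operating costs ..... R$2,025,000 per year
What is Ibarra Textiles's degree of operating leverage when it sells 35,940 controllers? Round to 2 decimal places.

Contribution at this volume is 35,940 × R$133.78 = R$4,808,053.20.
EBIT = R$4,808,053.20 − R$2,025,000 = R$2,783,053.20.
DOL = contribution ÷ EBIT = R$4,808,053.20 ÷ R$2,783,053.20 = 1.7276.

1.73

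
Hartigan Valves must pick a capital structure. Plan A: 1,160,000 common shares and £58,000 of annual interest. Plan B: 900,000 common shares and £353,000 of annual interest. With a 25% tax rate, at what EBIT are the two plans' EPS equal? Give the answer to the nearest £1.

£1,374,154

Set EPS_A = EPS_B: (EBIT − £58,000)(1 − 0.25) ÷ 1,160,000 = (EBIT − £353,000)(1 − 0.25) ÷ 900,000.
Cancelling (1 − t) and cross-multiplying: 900,000·(EBIT − 58,000) = 1,160,000·(EBIT − 353,000).
Solving, EBIT = (353,000·1,160,000 − 58,000·900,000) / (1,160,000 − 900,000) = 357,280,000,000 / 260,000 = 1,374,153.85.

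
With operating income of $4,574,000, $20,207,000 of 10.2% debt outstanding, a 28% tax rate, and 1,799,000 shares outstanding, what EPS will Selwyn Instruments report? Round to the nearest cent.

$1.01

Interest = $2,061,114.00, so EBT = $4,574,000 − $2,061,114.00 = $2,512,886.00.
After tax at 28%: net income = $2,512,886.00 × 0.72 = $1,809,277.92.
Per share: $1,809,277.92 / 1,799,000 shares = $1.01.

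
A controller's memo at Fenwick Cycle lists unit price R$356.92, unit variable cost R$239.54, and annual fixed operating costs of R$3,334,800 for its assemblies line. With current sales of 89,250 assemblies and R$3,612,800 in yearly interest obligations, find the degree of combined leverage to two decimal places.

2.97

Contribution at this volume is 89,250 × R$117.38 = R$10,476,165.00.
Operating income = contribution − fixed costs = R$10,476,165.00 − R$3,334,800 = R$7,141,365.00. Interest = R$3,612,800.00, so EBIT − I = R$3,528,565.00.
Degree of total leverage = total CM / (EBIT − interest) = R$10,476,165.00 / R$3,528,565.00 = 2.9690.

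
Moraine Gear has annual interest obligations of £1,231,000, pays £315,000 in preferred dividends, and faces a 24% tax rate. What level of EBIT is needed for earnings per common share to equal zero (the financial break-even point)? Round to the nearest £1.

£1,645,474

Grossing the preferred dividend up to pre-tax terms: £315,000 / (1 − 0.24) = £414,473.68.
Financial break-even EBIT = interest + D_p ÷ (1 − t) = £1,231,000 + £414,473.68 = £1,645,473.68.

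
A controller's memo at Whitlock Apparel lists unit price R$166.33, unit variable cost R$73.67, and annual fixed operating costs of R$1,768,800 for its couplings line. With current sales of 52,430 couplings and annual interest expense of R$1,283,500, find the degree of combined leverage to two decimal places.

At 52,430 units, contribution = 52,430 × R$92.66 = R$4,858,163.80.
Subtracting fixed costs: EBIT = R$4,858,163.80 − R$1,768,800 = R$3,089,363.80. Interest = R$1,283,500.00, so EBIT − I = R$1,805,863.80.
DCL = contribution ÷ (EBIT − I) = R$4,858,163.80 ÷ R$1,805,863.80 = 2.6902.

2.69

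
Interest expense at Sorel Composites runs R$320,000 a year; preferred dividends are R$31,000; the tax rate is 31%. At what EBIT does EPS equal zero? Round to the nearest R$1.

Preferred dividends are paid after tax, so their pre-tax equivalent is R$31,000 ÷ (1 − 0.31) = R$44,927.54.
Financial break-even EBIT = interest + D_p ÷ (1 − t) = R$320,000 + R$44,927.54 = R$364,927.54.

R$364,928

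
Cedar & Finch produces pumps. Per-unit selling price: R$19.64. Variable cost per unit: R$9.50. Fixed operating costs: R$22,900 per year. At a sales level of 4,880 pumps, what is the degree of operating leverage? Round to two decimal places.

1.86

At 4,880 units, contribution = 4,880 × R$10.14 = R$49,483.20.
Subtracting fixed costs: EBIT = R$49,483.20 − R$22,900 = R$26,583.20.
So DOL = total CM / EBIT = R$49,483.20 / R$26,583.20 = 1.8614.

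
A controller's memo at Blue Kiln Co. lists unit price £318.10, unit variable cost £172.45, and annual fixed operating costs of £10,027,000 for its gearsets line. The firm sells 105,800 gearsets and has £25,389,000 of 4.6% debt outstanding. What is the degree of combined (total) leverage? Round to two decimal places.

3.66

At 105,800 units, contribution = 105,800 × £145.65 = £15,409,770.00.
Operating income = contribution − fixed costs = £15,409,770.00 − £10,027,000 = £5,382,770.00. Interest = £1,167,894.00.
DOL = £15,409,770.00 ÷ £5,382,770.00 = 2.8628; DFL = £5,382,770.00 ÷ £4,214,876.00 = 1.2771.
DCL = DOL × DFL = 2.8628 × 1.2771 = 3.6561.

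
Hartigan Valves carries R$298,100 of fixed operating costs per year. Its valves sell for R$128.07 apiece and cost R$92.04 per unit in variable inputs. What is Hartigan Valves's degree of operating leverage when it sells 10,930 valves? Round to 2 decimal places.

Total contribution margin = 10,930 × R$36.03 = R$393,807.90.
Subtracting fixed costs: EBIT = R$393,807.90 − R$298,100 = R$95,707.90.
So DOL = total CM / EBIT = R$393,807.90 / R$95,707.90 = 4.1147.

4.11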